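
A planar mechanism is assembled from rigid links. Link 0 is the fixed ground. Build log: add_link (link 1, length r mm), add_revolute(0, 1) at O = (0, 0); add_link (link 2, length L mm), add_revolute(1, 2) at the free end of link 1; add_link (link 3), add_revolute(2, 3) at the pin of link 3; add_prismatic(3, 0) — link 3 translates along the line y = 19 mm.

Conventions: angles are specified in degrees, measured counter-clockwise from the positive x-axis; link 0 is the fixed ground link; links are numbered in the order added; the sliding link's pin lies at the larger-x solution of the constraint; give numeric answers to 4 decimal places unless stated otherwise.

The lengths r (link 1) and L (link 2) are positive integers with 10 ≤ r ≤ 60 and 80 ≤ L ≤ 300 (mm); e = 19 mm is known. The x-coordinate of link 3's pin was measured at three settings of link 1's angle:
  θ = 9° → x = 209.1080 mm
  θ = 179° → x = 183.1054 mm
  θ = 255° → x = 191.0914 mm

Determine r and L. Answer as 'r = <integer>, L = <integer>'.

constraint per measurement: (x − r cos θ)² + (r sin θ − e)² = L²
subtracting the θ₁ and θ₂ equations cancels the r² and L² terms:
r = (x₁² − x₂²) / (2[(x₁cos θ₁ + e sin θ₁) − (x₂cos θ₂ + e sin θ₂)]) = 13.0000 → r = 13
L² = (x₁ − r cos θ₁)² + (r sin θ₁ − e)² = 38809.0052 → L = 197.0000 → L = 197
check at θ₃=255°: x = 191.0914 (printed 191.0914) ✓

r = 13, L = 197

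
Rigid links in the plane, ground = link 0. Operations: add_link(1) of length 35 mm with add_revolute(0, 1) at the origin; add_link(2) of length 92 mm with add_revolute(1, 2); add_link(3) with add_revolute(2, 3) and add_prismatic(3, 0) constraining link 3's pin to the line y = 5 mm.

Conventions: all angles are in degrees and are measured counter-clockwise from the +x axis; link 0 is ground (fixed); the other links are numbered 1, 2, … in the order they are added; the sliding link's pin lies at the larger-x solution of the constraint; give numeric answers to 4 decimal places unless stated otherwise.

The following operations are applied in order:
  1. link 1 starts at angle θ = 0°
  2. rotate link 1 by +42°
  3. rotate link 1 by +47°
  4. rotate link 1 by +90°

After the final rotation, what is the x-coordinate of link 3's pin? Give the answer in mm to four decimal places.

geometry: r = 35 mm, L = 92 mm, e = 5 mm; θ starts at 0°
rotate link 1 by +42°: θ ← 0° +42° = 42°
rotate link 1 by +47°: θ ← 42° +47° = 89°
rotate link 1 by +90°: θ ← 89° +90° = 179°
crank pin P = (r cos θ, r sin θ) = (-34.994669, 0.610834)
h = r sin θ − e = 0.610834 − 5 = -4.389166
x = r cos θ + √(L² − h²) = -34.994669 + 91.895240 = 56.900571

56.9006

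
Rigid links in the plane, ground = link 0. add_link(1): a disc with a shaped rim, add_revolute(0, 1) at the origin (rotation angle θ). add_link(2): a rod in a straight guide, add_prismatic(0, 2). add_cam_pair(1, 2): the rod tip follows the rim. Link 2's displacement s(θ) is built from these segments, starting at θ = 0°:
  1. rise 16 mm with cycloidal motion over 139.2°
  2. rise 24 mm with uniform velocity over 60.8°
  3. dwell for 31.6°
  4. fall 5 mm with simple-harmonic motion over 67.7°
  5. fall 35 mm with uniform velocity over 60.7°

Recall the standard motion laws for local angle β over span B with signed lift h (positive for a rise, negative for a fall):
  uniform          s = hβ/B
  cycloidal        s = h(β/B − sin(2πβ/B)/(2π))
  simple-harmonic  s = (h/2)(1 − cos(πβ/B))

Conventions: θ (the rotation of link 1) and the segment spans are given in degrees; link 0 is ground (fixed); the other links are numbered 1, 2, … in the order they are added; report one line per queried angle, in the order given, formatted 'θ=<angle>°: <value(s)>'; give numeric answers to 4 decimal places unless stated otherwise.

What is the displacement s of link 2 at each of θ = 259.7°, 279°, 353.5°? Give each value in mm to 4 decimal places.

segment 1 (0° to 139.2°, cycloidal, h = 16) is passed completely: s = 0.0000 + (16) = 16.0000
segment 2 (139.2° to 200°, uniform, h = 24) is passed completely: s = 16.0000 + (24) = 40.0000
segment 3 (200° to 231.6°, dwell): s unchanged at 40.0000
θ = 259.7° falls in segment 4 (231.6° to 299.3°, simple-harmonic, h = -5): β = 259.7 − 231.6 = 28.1°, B = 67.7°; Δs = -5/2·(1 − cos(π·0.4151)) = -1.8408; s = 40.0000 − 1.8408 = 38.1592
θ = 279° falls in segment 4 (231.6° to 299.3°, simple-harmonic, h = -5): β = 279 − 231.6 = 47.4°, B = 67.7°; Δs = -5/2·(1 − cos(π·0.7001)) = -3.9704; s = 40.0000 − 3.9704 = 36.0296
segment 4 (231.6° to 299.3°, simple-harmonic, h = -5) is passed completely: s = 40.0000 + (-5) = 35.0000
θ = 353.5° falls in segment 5 (299.3° to 360°, uniform, h = -35): β = 353.5 − 299.3 = 54.2°, B = 60.7°; Δs = -35·54.2/60.7 = -31.2521; s = 35.0000 − 31.2521 = 3.7479

θ=259.7°: 38.1592
θ=279°: 36.0296
θ=353.5°: 3.7479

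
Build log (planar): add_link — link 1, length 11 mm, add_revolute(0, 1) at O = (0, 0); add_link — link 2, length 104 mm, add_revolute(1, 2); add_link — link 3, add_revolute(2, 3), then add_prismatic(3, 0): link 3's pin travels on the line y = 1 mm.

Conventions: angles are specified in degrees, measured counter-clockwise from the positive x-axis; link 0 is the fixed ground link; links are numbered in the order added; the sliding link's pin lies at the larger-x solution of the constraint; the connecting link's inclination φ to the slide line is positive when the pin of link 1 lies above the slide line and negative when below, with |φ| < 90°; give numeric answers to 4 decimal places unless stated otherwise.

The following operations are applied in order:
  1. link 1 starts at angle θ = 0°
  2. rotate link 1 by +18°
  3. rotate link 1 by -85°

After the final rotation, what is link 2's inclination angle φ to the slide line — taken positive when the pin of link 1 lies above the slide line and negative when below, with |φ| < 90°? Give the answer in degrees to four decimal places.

geometry: r = 11 mm, L = 104 mm, e = 1 mm; θ starts at 0°
rotate link 1 by +18°: θ ← 0° +18° = 18°
rotate link 1 by -85°: θ ← 18° -85° = -67°
h = r sin θ − e = -10.125553 − 1 = -11.125553
sin φ = h / L = -11.125553 / 104 = -0.10697647
φ = arcsin(-0.10697647) = -6.141052°

-6.1411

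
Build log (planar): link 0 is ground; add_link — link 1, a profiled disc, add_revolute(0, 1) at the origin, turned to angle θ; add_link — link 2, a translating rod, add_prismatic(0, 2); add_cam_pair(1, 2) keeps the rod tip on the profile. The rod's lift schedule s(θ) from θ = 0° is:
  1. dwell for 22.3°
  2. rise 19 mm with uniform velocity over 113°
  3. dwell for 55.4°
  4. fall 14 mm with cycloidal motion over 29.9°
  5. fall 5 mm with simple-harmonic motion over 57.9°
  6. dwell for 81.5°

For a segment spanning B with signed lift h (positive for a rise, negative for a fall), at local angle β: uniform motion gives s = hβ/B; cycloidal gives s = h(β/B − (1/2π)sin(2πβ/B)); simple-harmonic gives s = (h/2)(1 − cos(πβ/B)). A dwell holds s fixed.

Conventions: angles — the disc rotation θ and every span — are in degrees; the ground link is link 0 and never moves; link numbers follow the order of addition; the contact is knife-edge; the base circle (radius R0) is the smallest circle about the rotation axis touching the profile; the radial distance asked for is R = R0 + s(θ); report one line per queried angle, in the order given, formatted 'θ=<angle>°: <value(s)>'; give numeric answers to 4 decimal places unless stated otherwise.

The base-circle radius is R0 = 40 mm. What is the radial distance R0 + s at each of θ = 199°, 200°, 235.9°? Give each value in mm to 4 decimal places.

seg 1 [0°–22.3°] dwell: s stays 0.0000
seg 2 [22.3°–135.3°] uniform, h=19: full span → s += 19 → s = 19.0000
seg 3 [135.3°–190.7°] dwell: s stays 19.0000
seg 4 [190.7°–220.6°] cycloidal, h=-14: θ=199° here. β=8.3, B=29.9. -14·(0.2776 − sin(2π·0.2776)/(2π)) = -1.6915 → s = 17.3085
seg 4 [190.7°–220.6°] cycloidal, h=-14: θ=200° here. β=9.3, B=29.9. -14·(0.3110 − sin(2π·0.3110)/(2π)) = -2.2882 → s = 16.7118
seg 4 [190.7°–220.6°] cycloidal, h=-14: full span → s += -14 → s = 5.0000
seg 5 [220.6°–278.5°] simple-harmonic, h=-5: θ=235.9° here. β=15.3, B=57.9. -5/2·(1 − cos(π·0.2642)) = -0.8131 → s = 4.1869
θ=199°: R = R0 + s = 40 + 17.3085 = 57.3085
θ=200°: R = R0 + s = 40 + 16.7118 = 56.7118
θ=235.9°: R = R0 + s = 40 + 4.1869 = 44.1869

θ=199°: 57.3085
θ=200°: 56.7118
θ=235.9°: 44.1869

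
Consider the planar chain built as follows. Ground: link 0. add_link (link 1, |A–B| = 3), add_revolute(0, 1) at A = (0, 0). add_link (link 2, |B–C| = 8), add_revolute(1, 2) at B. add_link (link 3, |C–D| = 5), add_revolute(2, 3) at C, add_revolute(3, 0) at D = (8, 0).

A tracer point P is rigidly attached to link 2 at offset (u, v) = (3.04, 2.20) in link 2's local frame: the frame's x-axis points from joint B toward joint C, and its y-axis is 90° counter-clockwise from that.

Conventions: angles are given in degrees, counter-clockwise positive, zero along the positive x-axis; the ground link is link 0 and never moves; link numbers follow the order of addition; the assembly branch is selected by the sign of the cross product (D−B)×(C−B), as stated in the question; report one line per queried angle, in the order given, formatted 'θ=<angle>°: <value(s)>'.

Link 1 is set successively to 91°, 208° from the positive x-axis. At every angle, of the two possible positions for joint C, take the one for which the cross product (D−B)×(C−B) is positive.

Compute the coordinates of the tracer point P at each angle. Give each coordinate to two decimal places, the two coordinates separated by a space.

A=(0,0), D=(8.00,0)
θ=91°: B = A + 3.00·(cos91°, sin91°) = (-0.0524, 2.9995)
θ=91°: |BD| = 8.5929
θ=91°: circle(B,8.00) ∩ circle(D,5.00): a=6.5658, h=4.5706
θ=91°:   candidates: C₊=(7.6959,4.9907) cross=39.275; C₋=(4.5049,-3.5755) cross=-39.275
θ=91°:   branch + wants cross > 0 → take C=(7.6959,4.9907) (cross=39.275)
θ=91°: ex = (C−B)/|BC| = (0.9685,0.2489); ey = (-0.2489,0.9685)
θ=91°: P = B + 3.04·ex + 2.20·ey = (2.3444,5.8870)
θ=208°: B = A + 3.00·(cos208°, sin208°) = (-2.6488, -1.4084)
θ=208°: |BD| = 10.7416
θ=208°: circle(B,8.00) ∩ circle(D,5.00): a=7.1862, h=3.5155
θ=208°:   candidates: C₊=(4.0143,3.0190) cross=37.762; C₋=(4.9362,-3.9514) cross=-37.762
θ=208°:   branch + wants cross > 0 → take C=(4.0143,3.0190) (cross=37.762)
θ=208°: ex = (C−B)/|BC| = (0.8329,0.5534); ey = (-0.5534,0.8329)
θ=208°: P = B + 3.04·ex + 2.20·ey = (-1.3344,2.1064)

θ=91°: 2.34 5.89
θ=208°: -1.33 2.11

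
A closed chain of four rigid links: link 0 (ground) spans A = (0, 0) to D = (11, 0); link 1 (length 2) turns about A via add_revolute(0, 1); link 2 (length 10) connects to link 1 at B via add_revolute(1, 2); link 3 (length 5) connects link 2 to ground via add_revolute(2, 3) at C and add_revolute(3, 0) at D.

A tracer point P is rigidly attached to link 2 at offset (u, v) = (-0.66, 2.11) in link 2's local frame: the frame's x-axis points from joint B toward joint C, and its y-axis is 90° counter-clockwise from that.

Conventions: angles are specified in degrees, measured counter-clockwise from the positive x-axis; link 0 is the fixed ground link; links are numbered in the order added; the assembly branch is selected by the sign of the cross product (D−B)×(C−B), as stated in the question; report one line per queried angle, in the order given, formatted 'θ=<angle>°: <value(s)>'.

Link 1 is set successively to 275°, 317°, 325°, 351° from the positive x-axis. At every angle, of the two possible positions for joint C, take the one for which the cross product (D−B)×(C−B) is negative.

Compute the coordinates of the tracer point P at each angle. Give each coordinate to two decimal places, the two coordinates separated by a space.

A=(0,0), D=(11.00,0)
θ=275°: B = A + 2.00·(cos275°, sin275°) = (0.1743, -1.9924)
θ=275°: |BD| = 11.0075
θ=275°: circle(B,10.00) ∩ circle(D,5.00): a=8.9105, h=4.5390
θ=275°:   candidates: C₊=(8.1161,4.0845) cross=49.963; C₋=(9.7592,-4.8436) cross=-49.963
θ=275°:   branch - wants cross < 0 → take C=(9.7592,-4.8436) (cross=-49.963)
θ=275°: ex = (C−B)/|BC| = (0.9585,-0.2851); ey = (0.2851,0.9585)
θ=275°: P = B + -0.66·ex + 2.11·ey = (0.1433,0.2182)
θ=317°: B = A + 2.00·(cos317°, sin317°) = (1.4627, -1.3640)
θ=317°: |BD| = 9.6343
θ=317°: circle(B,10.00) ∩ circle(D,5.00): a=8.7095, h=4.9137
θ=317°:   candidates: C₊=(9.3888,4.7333) cross=47.340; C₋=(10.7801,-4.9952) cross=-47.340
θ=317°:   branch - wants cross < 0 → take C=(10.7801,-4.9952) (cross=-47.340)
θ=317°: ex = (C−B)/|BC| = (0.9317,-0.3631); ey = (0.3631,0.9317)
θ=317°: P = B + -0.66·ex + 2.11·ey = (1.6139,0.8416)
θ=325°: B = A + 2.00·(cos325°, sin325°) = (1.6383, -1.1472)
θ=325°: |BD| = 9.4317
θ=325°: circle(B,10.00) ∩ circle(D,5.00): a=8.6918, h=4.9449
θ=325°:   candidates: C₊=(9.6641,4.8182) cross=46.639; C₋=(10.8670,-4.9982) cross=-46.639
θ=325°:   branch - wants cross < 0 → take C=(10.8670,-4.9982) (cross=-46.639)
θ=325°: ex = (C−B)/|BC| = (0.9229,-0.3851); ey = (0.3851,0.9229)
θ=325°: P = B + -0.66·ex + 2.11·ey = (1.8418,1.0543)
θ=351°: B = A + 2.00·(cos351°, sin351°) = (1.9754, -0.3129)
θ=351°: |BD| = 9.0300
θ=351°: circle(B,10.00) ∩ circle(D,5.00): a=8.6678, h=4.9869
θ=351°:   candidates: C₊=(10.4652,4.9713) cross=45.032; C₋=(10.8108,-4.9964) cross=-45.032
θ=351°:   branch - wants cross < 0 → take C=(10.8108,-4.9964) (cross=-45.032)
θ=351°: ex = (C−B)/|BC| = (0.8835,-0.4684); ey = (0.4684,0.8835)
θ=351°: P = B + -0.66·ex + 2.11·ey = (2.3805,1.8605)

θ=275°: 0.14 0.22
θ=317°: 1.61 0.84
θ=325°: 1.84 1.05
θ=351°: 2.38 1.86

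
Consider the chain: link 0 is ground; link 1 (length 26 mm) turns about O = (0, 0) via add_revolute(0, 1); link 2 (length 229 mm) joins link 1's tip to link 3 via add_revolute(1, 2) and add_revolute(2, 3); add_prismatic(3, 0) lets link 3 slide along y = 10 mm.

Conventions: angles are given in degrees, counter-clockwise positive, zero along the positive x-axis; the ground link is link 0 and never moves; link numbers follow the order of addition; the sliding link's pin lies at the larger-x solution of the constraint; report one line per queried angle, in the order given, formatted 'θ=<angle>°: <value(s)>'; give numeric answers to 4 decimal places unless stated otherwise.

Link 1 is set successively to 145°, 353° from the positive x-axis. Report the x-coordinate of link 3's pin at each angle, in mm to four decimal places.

geometry: r = 26 mm, L = 229 mm, e = 10 mm
θ=145°: crank pin P = (r cos θ, r sin θ) = (-21.297953, 14.912987)
θ=145°: h = r sin θ − e = 14.912987 − 10 = 4.912987
θ=145°: x = r cos θ + √(L² − h²) = -21.297953 + 228.947292 = 207.649339
θ=353°: crank pin P = (r cos θ, r sin θ) = (25.806200, -3.168603)
θ=353°: h = r sin θ − e = -3.168603 − 10 = -13.168603
θ=353°: x = r cos θ + √(L² − h²) = 25.806200 + 228.621057 = 254.427257

θ=145°: 207.6493
θ=353°: 254.4273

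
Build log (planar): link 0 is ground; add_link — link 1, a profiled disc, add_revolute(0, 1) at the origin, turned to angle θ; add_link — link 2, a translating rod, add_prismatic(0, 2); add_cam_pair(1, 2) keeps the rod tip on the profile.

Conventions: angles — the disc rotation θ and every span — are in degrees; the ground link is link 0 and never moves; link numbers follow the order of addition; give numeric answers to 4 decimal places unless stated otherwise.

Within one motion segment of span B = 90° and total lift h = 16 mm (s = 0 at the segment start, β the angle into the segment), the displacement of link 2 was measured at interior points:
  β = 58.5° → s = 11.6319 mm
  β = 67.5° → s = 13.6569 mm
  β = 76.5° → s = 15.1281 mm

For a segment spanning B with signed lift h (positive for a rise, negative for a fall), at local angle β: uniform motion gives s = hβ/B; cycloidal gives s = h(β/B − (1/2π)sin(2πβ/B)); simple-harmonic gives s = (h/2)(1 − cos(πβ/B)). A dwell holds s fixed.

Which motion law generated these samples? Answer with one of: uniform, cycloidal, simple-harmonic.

candidates at β/B = r: uniform s = h·r (linear in β); cycloidal s = h·(r − sin(2πr)/(2π)); simple-harmonic s = (h/2)(1 − cos(πr))
β=58.5°: printed 11.6319 | uniform 10.4000, cycloidal 12.4601, simple-harmonic 11.6319
β=67.5°: printed 13.6569 | uniform 12.0000, cycloidal 14.5465, simple-harmonic 13.6569
β=76.5°: printed 15.1281 | uniform 13.6000, cycloidal 15.6601, simple-harmonic 15.1281
only one law matches every sample → simple-harmonic

simple-harmonic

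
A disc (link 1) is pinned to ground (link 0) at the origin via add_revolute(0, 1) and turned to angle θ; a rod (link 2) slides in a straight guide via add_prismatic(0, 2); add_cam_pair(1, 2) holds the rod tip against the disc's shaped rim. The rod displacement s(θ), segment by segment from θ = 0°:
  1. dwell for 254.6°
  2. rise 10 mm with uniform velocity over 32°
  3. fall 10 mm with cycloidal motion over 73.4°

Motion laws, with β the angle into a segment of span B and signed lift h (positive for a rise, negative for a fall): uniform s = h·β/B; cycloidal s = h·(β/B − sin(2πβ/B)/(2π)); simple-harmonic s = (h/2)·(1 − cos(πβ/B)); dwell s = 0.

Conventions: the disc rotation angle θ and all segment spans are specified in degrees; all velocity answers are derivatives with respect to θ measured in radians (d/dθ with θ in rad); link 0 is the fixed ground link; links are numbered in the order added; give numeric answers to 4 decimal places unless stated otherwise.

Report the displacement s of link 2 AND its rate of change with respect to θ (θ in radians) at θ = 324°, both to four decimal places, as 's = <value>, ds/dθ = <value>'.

segment 1 (0° to 254.6°, dwell): s unchanged at 0.0000
segment 2 (254.6° to 286.6°, uniform, h = 10) is passed completely: s = 0.0000 + (10) = 10.0000
θ = 324° falls in segment 3 (286.6° to 360°, cycloidal, h = -10): β = 324 − 286.6 = 37.4°, B = 73.4°; Δs = -10·(0.5095 − sin(2π·0.5095)/(2π)) = -5.1907; s = 10.0000 − 5.1907 = 4.8093
velocity in seg [286.6°–360°] (cycloidal), θ in radians: β = 37.4° = 0.6528 rad, B = 73.4° = 1.2811 rad; ds/dθ = (h/B)(1 − cos(2πβ/B)) = ((-10)/1.2811)(1 − cos(2π·0.5095)) = -15.597919 mm/rad

s = 4.8093, ds/dθ = -15.5979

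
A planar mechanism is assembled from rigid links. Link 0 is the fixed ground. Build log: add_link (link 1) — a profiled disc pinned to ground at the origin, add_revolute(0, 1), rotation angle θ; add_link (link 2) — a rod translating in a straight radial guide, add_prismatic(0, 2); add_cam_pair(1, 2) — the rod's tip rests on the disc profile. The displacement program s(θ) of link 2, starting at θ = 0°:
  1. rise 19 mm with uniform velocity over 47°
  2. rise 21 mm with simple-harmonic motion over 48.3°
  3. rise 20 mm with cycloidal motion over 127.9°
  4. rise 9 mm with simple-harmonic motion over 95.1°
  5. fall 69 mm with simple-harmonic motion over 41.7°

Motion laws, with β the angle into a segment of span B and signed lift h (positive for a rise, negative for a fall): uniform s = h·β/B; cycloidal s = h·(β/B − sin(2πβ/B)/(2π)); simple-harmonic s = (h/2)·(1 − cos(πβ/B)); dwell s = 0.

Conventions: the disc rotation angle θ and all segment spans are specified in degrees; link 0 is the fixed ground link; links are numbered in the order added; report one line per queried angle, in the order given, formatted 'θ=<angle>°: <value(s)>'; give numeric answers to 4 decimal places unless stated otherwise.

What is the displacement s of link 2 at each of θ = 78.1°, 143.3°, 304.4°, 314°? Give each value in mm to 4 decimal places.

seg 1 [0°–47°] uniform, h=19: full span → s += 19 → s = 19.0000
seg 2 [47°–95.3°] simple-harmonic, h=21: θ=78.1° here. β=31.1, B=48.3. 21/2·(1 − cos(π·0.6439)) = 15.0865 → s = 34.0865
seg 2 [47°–95.3°] simple-harmonic, h=21: full span → s += 21 → s = 40.0000
seg 3 [95.3°–223.2°] cycloidal, h=20: θ=143.3° here. β=48, B=127.9. 20·(0.3753 − sin(2π·0.3753)/(2π)) = 5.2592 → s = 45.2592
seg 3 [95.3°–223.2°] cycloidal, h=20: full span → s += 20 → s = 60.0000
seg 4 [223.2°–318.3°] simple-harmonic, h=9: θ=304.4° here. β=81.2, B=95.1. 9/2·(1 − cos(π·0.8538)) = 8.5339 → s = 68.5339
seg 4 [223.2°–318.3°] simple-harmonic, h=9: θ=314° here. β=90.8, B=95.1. 9/2·(1 − cos(π·0.9548)) = 8.9547 → s = 68.9547

θ=78.1°: 34.0865
θ=143.3°: 45.2592
θ=304.4°: 68.5339
θ=314°: 68.9547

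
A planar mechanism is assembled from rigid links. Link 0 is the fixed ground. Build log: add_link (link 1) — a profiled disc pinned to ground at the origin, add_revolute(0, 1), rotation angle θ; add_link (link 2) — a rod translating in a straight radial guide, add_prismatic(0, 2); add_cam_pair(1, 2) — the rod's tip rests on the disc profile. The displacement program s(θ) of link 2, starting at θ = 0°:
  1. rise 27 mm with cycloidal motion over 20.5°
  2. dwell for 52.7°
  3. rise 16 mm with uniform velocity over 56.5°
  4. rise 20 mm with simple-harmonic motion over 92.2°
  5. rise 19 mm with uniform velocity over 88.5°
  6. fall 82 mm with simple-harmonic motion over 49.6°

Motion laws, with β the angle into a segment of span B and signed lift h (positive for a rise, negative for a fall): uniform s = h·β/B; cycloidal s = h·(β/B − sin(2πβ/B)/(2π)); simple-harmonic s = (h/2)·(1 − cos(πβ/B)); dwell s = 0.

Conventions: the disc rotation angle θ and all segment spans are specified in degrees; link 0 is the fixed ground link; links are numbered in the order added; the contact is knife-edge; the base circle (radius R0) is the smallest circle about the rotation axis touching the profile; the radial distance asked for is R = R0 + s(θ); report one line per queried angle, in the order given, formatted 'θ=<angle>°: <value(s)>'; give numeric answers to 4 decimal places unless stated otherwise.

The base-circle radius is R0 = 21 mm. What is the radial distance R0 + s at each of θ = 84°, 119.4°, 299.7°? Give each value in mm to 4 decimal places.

seg 1 [0°–20.5°] cycloidal, h=27: full span → s += 27 → s = 27.0000
seg 2 [20.5°–73.2°] dwell: s stays 27.0000
seg 3 [73.2°–129.7°] uniform, h=16: θ=84° here. β=10.8, B=56.5. 16·10.8/56.5 = 3.0584 → s = 30.0584
seg 3 [73.2°–129.7°] uniform, h=16: θ=119.4° here. β=46.2, B=56.5. 16·46.2/56.5 = 13.0832 → s = 40.0832
seg 3 [73.2°–129.7°] uniform, h=16: full span → s += 16 → s = 43.0000
seg 4 [129.7°–221.9°] simple-harmonic, h=20: full span → s += 20 → s = 63.0000
seg 5 [221.9°–310.4°] uniform, h=19: θ=299.7° here. β=77.8, B=88.5. 19·77.8/88.5 = 16.7028 → s = 79.7028
θ=84°: R = R0 + s = 21 + 30.0584 = 51.0584
θ=119.4°: R = R0 + s = 21 + 40.0832 = 61.0832
θ=299.7°: R = R0 + s = 21 + 79.7028 = 100.7028

θ=84°: 51.0584
θ=119.4°: 61.0832
θ=299.7°: 100.7028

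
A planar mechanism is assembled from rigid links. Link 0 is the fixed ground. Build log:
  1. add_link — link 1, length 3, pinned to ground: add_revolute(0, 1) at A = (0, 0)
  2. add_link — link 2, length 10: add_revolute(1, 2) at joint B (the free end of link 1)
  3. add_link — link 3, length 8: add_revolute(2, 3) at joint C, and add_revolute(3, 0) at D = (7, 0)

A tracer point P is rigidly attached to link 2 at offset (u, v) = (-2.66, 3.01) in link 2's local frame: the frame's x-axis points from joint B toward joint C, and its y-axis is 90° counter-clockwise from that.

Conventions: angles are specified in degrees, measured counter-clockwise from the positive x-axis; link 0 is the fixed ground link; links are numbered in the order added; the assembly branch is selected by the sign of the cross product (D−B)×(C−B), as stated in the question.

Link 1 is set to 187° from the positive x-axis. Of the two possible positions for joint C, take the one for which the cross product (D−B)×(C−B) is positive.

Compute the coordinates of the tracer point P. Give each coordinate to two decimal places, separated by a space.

A=(0,0), D=(7.00,0)
B = A + 3.00·(cos187°, sin187°) = (-2.9776, -0.3656)
|BD| = 9.9843
circle(B,10.00) ∩ circle(D,8.00): a=6.7950, h=7.3368
  candidates: C₊=(3.5441,7.2151) cross=73.253; C₋=(4.0815,-7.4486) cross=-73.253
  branch + wants cross > 0 → take C=(3.5441,7.2151) (cross=73.253)
ex = (C−B)/|BC| = (0.6522,0.7581); ey = (-0.7581,0.6522)
P = B + -2.66·ex + 3.01·ey = (-6.9942,-0.4190)

-6.99 -0.42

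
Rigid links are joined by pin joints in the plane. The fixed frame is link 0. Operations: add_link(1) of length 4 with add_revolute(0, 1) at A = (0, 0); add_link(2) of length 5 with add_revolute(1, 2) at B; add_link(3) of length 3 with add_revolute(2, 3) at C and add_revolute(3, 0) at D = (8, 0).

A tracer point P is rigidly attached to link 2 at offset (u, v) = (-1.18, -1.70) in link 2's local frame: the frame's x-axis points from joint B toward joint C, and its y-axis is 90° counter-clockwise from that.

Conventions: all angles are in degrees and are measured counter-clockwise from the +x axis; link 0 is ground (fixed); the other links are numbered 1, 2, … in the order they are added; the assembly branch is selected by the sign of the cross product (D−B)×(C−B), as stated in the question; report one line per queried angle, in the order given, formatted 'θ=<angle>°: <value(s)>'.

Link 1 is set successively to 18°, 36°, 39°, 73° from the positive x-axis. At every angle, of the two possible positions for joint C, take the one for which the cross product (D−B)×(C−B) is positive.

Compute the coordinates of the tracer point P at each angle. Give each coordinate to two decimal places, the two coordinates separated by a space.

A=(0,0), D=(8.00,0)
θ=18°: B = A + 4.00·(cos18°, sin18°) = (3.8042, 1.2361)
θ=18°: |BD| = 4.3741
θ=18°: circle(B,5.00) ∩ circle(D,3.00): a=4.0160, h=2.9786
θ=18°:   candidates: C₊=(8.4982,2.9583) cross=13.028; C₋=(6.8148,-2.7560) cross=-13.028
θ=18°:   branch + wants cross > 0 → take C=(8.4982,2.9583) (cross=13.028)
θ=18°: ex = (C−B)/|BC| = (0.9388,0.3445); ey = (-0.3445,0.9388)
θ=18°: P = B + -1.18·ex + -1.70·ey = (3.2820,-0.7664)
θ=36°: B = A + 4.00·(cos36°, sin36°) = (3.2361, 2.3511)
θ=36°: |BD| = 5.3125
θ=36°: circle(B,5.00) ∩ circle(D,3.00): a=4.1621, h=2.7707
θ=36°:   candidates: C₊=(8.1946,2.9937) cross=14.719; C₋=(5.7422,-1.9754) cross=-14.719
θ=36°:   branch + wants cross > 0 → take C=(8.1946,2.9937) (cross=14.719)
θ=36°: ex = (C−B)/|BC| = (0.9917,0.1285); ey = (-0.1285,0.9917)
θ=36°: P = B + -1.18·ex + -1.70·ey = (2.2843,0.5136)
θ=39°: B = A + 4.00·(cos39°, sin39°) = (3.1086, 2.5173)
θ=39°: |BD| = 5.5012
θ=39°: circle(B,5.00) ∩ circle(D,3.00): a=4.2048, h=2.7055
θ=39°:   candidates: C₊=(8.0853,2.9988) cross=14.883; C₋=(5.6094,-1.8124) cross=-14.883
θ=39°:   branch + wants cross > 0 → take C=(8.0853,2.9988) (cross=14.883)
θ=39°: ex = (C−B)/|BC| = (0.9954,0.0963); ey = (-0.0963,0.9954)
θ=39°: P = B + -1.18·ex + -1.70·ey = (2.0978,0.7115)
θ=73°: B = A + 4.00·(cos73°, sin73°) = (1.1695, 3.8252)
θ=73°: |BD| = 7.8287
θ=73°: circle(B,5.00) ∩ circle(D,3.00): a=4.9362, h=0.7961
θ=73°:   candidates: C₊=(5.8653,2.1079) cross=6.232; C₋=(5.0874,0.7187) cross=-6.232
θ=73°:   branch + wants cross > 0 → take C=(5.8653,2.1079) (cross=6.232)
θ=73°: ex = (C−B)/|BC| = (0.9392,-0.3435); ey = (0.3435,0.9392)
θ=73°: P = B + -1.18·ex + -1.70·ey = (-0.5226,2.6339)

θ=18°: 3.28 -0.77
θ=36°: 2.28 0.51
θ=39°: 2.10 0.71
θ=73°: -0.52 2.63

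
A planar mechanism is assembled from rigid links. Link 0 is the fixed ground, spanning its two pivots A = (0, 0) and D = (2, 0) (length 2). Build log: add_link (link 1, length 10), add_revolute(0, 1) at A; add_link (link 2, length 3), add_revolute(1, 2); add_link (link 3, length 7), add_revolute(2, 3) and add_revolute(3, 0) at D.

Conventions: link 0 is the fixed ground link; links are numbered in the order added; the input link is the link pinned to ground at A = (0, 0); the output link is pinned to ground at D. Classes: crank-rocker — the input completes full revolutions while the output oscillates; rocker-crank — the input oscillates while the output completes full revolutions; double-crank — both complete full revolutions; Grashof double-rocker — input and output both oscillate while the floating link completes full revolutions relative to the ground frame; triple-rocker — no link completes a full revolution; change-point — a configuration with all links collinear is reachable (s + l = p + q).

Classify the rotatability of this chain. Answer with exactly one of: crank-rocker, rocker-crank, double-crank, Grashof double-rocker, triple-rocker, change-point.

lengths: ground=2, input=10, coupler=3, output=7
sorted: s=2 (shortest), l=10 (longest), p+q=10
s + l = 12 vs p + q = 10
s + l > p + q → non-Grashof → no link fully rotates → triple-rocker

triple-rocker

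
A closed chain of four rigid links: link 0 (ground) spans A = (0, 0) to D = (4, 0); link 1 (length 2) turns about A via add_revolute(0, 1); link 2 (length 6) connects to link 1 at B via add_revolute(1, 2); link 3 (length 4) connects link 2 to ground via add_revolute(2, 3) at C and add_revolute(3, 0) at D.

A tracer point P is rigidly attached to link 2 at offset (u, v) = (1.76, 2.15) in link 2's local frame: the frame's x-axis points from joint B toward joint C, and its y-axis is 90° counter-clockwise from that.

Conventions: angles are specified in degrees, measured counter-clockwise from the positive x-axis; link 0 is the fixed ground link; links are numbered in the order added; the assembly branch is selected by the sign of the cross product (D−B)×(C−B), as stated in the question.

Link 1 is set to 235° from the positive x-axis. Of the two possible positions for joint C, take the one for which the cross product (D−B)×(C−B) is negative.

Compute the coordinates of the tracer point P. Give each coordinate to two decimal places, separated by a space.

A=(0,0), D=(4.00,0)
B = A + 2.00·(cos235°, sin235°) = (-1.1472, -1.6383)
|BD| = 5.4016
circle(B,6.00) ∩ circle(D,4.00): a=4.5521, h=3.9088
  candidates: C₊=(2.0050,3.4670) cross=21.114; C₋=(4.3760,-3.9823) cross=-21.114
  branch - wants cross < 0 → take C=(4.3760,-3.9823) (cross=-21.114)
ex = (C−B)/|BC| = (0.9205,-0.3907); ey = (0.3907,0.9205)
P = B + 1.76·ex + 2.15·ey = (1.3129,-0.3467)

1.31 -0.35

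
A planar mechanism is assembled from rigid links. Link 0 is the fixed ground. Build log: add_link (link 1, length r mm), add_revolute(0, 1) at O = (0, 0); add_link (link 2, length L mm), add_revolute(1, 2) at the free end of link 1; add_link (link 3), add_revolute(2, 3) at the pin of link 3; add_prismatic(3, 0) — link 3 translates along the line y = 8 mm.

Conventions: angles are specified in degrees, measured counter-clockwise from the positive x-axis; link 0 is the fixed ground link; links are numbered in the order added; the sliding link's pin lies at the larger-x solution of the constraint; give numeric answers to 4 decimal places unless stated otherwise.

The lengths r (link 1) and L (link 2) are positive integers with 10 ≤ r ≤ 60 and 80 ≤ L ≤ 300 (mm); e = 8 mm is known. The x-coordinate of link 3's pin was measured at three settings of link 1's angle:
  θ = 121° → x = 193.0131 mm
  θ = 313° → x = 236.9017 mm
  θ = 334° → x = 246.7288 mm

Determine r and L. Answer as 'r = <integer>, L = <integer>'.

constraint per measurement: (x − r cos θ)² + (r sin θ − e)² = L²
subtracting the θ₁ and θ₂ equations cancels the r² and L² terms:
r = (x₁² − x₂²) / (2[(x₁cos θ₁ + e sin θ₁) − (x₂cos θ₂ + e sin θ₂)]) = 38.0001 → r = 38
L² = (x₁ − r cos θ₁)² + (r sin θ₁ − e)² = 45795.9903 → L = 214.0000 → L = 214
check at θ₃=334°: x = 246.7288 (printed 246.7288) ✓

r = 38, L = 214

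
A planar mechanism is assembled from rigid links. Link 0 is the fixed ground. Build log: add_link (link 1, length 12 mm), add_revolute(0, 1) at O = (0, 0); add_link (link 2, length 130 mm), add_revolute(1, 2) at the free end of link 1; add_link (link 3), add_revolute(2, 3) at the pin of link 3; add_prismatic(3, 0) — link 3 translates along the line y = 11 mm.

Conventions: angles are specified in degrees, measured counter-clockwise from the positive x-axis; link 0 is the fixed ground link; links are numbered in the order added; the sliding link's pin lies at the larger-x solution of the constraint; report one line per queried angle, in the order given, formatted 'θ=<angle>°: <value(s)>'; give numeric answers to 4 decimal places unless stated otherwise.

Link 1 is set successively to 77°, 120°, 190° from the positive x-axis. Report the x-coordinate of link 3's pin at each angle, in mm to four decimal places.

geometry: r = 12 mm, L = 130 mm, e = 11 mm
θ=77°: crank pin P = (r cos θ, r sin θ) = (2.699413, 11.692441)
θ=77°: h = r sin θ − e = 11.692441 − 11 = 0.692441
θ=77°: x = r cos θ + √(L² − h²) = 2.699413 + 129.998156 = 132.697569
θ=120°: crank pin P = (r cos θ, r sin θ) = (-6.000000, 10.392305)
θ=120°: h = r sin θ − e = 10.392305 − 11 = -0.607695
θ=120°: x = r cos θ + √(L² − h²) = -6.000000 + 129.998580 = 123.998580
θ=190°: crank pin P = (r cos θ, r sin θ) = (-11.817693, -2.083778)
θ=190°: h = r sin θ − e = -2.083778 − 11 = -13.083778
θ=190°: x = r cos θ + √(L² − h²) = -11.817693 + 129.339919 = 117.522226

θ=77°: 132.6976
θ=120°: 123.9986
θ=190°: 117.5222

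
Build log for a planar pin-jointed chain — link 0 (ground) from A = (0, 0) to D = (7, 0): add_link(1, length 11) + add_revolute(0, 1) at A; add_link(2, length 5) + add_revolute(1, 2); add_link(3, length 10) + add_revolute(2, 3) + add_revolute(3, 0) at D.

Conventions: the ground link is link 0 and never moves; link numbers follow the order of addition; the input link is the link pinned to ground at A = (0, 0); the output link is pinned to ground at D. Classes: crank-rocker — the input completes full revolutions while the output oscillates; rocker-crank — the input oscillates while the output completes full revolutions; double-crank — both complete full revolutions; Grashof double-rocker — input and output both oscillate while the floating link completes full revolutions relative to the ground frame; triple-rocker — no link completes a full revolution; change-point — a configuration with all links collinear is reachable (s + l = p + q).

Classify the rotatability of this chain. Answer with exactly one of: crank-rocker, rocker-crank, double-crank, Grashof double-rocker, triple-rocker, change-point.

lengths: ground=7, input=11, coupler=5, output=10
sorted: s=5 (shortest), l=11 (longest), p+q=17
s + l = 16 vs p + q = 17
s + l < p + q (Grashof) with shortest = coupler link → Grashof double-rocker

Grashof double-rocker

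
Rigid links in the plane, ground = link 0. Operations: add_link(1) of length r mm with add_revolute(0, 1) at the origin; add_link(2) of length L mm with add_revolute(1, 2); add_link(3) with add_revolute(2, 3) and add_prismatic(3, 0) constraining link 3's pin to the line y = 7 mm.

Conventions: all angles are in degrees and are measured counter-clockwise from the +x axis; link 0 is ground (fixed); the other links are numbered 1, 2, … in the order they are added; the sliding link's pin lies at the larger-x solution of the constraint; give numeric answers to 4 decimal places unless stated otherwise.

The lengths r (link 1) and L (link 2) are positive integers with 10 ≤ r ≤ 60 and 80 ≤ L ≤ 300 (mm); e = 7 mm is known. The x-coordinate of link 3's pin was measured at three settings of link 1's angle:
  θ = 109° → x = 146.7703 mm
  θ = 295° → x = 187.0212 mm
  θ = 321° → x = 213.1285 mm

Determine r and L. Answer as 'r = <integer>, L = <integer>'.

constraint per measurement: (x − r cos θ)² + (r sin θ − e)² = L²
subtracting the θ₁ and θ₂ equations cancels the r² and L² terms:
r = (x₁² − x₂²) / (2[(x₁cos θ₁ + e sin θ₁) − (x₂cos θ₂ + e sin θ₂)]) = 58.9999 → r = 59
L² = (x₁ − r cos θ₁)² + (r sin θ₁ − e)² = 29929.0034 → L = 173.0000 → L = 173
check at θ₃=321°: x = 213.1285 (printed 213.1285) ✓

r = 59, L = 173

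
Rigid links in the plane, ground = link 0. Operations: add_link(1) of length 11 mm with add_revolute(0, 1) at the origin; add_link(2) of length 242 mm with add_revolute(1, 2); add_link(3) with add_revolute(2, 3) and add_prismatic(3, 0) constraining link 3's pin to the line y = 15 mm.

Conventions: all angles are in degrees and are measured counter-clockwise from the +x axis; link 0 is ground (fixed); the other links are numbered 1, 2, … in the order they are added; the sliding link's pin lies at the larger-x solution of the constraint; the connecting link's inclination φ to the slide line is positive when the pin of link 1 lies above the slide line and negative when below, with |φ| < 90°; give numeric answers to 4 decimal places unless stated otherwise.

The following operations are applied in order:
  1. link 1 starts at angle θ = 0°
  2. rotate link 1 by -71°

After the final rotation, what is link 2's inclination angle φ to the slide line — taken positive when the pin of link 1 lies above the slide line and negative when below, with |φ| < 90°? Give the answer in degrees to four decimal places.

geometry: r = 11 mm, L = 242 mm, e = 15 mm; θ starts at 0°
rotate link 1 by -71°: θ ← 0° -71° = -71°
h = r sin θ − e = -10.400704 − 15 = -25.400704
sin φ = h / L = -25.400704 / 242 = -0.10496159
φ = arcsin(-0.10496159) = -6.024953°

-6.0250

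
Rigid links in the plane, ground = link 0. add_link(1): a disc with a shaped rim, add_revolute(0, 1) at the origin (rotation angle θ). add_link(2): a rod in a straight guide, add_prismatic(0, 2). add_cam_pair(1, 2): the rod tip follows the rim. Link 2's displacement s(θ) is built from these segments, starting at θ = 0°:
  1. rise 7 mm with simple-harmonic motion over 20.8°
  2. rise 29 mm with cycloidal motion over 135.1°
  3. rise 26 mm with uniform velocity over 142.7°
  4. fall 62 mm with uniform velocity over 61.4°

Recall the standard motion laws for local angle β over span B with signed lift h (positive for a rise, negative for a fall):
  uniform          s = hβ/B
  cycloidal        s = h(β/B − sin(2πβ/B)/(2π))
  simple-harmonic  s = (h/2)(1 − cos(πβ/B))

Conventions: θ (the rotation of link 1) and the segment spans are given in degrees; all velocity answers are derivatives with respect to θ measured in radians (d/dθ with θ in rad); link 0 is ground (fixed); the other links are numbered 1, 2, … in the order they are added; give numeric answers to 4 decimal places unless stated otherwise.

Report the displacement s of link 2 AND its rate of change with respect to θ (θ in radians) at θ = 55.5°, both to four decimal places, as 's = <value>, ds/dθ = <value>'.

segment 1 (0° to 20.8°, simple-harmonic, h = 7) is passed completely: s = 0.0000 + (7) = 7.0000
θ = 55.5° falls in segment 2 (20.8° to 155.9°, cycloidal, h = 29): β = 55.5 − 20.8 = 34.7°, B = 135.1°; Δs = 29·(0.2568 − sin(2π·0.2568)/(2π)) = 2.8373; s = 7.0000 + 2.8373 = 9.8373
velocity in seg [20.8°–155.9°] (cycloidal), θ in radians: β = 34.7° = 0.6056 rad, B = 135.1° = 2.3579 rad; ds/dθ = (h/B)(1 − cos(2πβ/B)) = (29/2.3579)(1 − cos(2π·0.2568)) = 12.827801 mm/rad

s = 9.8373, ds/dθ = 12.8278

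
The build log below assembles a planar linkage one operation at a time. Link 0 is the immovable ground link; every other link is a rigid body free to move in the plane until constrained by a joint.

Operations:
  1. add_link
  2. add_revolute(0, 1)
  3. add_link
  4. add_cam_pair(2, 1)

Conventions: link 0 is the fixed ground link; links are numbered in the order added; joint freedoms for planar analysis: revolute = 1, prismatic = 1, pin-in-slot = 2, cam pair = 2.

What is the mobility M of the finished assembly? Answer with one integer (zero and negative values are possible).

(L,J1,J2)=(1,0,0); link0 fixed
link1: (2,0,0)
R 0-1 [J1]: (2,1,0)
link2: (3,1,0)
C 2-1 [J2]: (3,1,1)
Grübler: 3·2 − 2·1 − 1 = 3

M = 3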